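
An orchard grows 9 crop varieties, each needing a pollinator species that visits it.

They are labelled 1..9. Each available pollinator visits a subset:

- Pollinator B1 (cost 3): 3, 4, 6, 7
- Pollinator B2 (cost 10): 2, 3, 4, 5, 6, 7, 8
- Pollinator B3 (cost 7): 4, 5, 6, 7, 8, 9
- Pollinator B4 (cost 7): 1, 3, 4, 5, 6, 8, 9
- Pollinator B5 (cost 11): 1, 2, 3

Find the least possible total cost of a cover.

B2, B4 together cover every variety (B2 ∪ B4 = {1, 2, 3, 4, 5, 6, 7, 8, 9}); total cost 10 + 7 = 17.
The greedy pick B1, B4, B2 costs 20; no covering selection beats 17.

17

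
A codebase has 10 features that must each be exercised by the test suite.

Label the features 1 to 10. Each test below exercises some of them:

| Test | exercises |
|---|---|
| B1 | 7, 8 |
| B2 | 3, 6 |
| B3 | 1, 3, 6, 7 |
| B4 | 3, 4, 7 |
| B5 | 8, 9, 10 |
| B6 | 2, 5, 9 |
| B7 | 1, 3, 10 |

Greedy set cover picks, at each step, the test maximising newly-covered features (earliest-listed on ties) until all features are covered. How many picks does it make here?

4

Greedy: pick B3 (covers 4 new) → pick B5 (covers 3 new) → pick B6 (covers 2 new) → pick B4 (covers 1 new). Total picks: 4.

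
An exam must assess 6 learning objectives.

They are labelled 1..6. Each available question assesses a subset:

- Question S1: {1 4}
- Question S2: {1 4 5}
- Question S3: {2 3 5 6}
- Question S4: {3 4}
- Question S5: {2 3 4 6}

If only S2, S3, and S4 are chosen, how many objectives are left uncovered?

0

Union of S2, S3, S4 = {1, 2, 3, 4, 5, 6} — that's every objective, so 0 are uncovered.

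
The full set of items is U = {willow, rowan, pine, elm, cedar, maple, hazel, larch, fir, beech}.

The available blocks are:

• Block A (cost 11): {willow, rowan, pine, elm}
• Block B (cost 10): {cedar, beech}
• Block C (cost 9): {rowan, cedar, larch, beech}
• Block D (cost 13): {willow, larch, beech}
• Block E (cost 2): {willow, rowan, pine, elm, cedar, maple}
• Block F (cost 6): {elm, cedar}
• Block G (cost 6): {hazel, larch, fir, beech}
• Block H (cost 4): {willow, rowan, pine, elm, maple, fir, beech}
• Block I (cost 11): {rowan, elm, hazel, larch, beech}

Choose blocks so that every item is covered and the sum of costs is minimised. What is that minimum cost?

8

E, G together cover every item (E ∪ G = {willow, rowan, pine, elm, cedar, maple, hazel, larch, fir, beech}); total cost 2 + 6 = 8.
No covering selection has total cost below 8.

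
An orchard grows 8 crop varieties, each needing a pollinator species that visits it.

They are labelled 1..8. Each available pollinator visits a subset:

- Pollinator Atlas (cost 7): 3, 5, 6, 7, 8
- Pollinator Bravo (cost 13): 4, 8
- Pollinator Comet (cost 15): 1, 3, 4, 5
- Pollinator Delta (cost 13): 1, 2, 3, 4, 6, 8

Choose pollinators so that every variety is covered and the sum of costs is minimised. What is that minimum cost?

Atlas, Delta together cover every variety (Atlas ∪ Delta = {1, 2, 3, 4, 5, 6, 7, 8}); total cost 7 + 13 = 20.
No covering selection has total cost below 20.

20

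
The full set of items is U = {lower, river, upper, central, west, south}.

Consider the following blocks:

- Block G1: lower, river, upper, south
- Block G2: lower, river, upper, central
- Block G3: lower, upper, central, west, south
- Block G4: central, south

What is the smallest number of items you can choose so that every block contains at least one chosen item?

H = {lower, central} meets every block (each contains at least one member of H), and |H| = 2.
No single item lies in every block, so at least 2 are needed and 2 is optimal.

2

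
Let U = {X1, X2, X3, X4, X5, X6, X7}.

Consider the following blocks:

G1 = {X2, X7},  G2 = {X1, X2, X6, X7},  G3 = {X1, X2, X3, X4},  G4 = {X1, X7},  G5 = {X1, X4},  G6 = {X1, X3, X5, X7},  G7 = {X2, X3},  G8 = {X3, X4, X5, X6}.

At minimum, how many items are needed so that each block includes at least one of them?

Take H = {X2, X4, X7}. Each listed block contains at least one of these, so H is a hitting set of size 3.
No choice of 2 items meets every block, so 3 is the minimum.

3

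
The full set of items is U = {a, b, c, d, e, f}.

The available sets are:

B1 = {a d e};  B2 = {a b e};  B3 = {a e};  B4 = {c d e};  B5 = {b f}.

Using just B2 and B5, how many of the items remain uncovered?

2

Union of B2, B5 = {a, b, e, f}.
Not covered: c, d — 2 items.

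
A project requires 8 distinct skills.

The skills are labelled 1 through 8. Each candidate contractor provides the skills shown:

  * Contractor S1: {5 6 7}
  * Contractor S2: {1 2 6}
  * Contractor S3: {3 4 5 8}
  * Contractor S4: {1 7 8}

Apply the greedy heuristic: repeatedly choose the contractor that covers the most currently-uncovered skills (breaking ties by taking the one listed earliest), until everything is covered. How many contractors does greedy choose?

Greedy: pick S3 (covers 4 new) → pick S2 (covers 3 new) → pick S1 (covers 1 new). Total picks: 3.

3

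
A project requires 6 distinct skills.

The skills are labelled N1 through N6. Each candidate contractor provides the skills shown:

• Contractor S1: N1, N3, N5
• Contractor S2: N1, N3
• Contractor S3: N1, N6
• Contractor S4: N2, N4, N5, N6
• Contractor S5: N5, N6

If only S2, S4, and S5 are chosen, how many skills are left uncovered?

Union of S2, S4, S5 = {N1, N2, N3, N4, N5, N6} — that's every skill, so 0 are uncovered.

0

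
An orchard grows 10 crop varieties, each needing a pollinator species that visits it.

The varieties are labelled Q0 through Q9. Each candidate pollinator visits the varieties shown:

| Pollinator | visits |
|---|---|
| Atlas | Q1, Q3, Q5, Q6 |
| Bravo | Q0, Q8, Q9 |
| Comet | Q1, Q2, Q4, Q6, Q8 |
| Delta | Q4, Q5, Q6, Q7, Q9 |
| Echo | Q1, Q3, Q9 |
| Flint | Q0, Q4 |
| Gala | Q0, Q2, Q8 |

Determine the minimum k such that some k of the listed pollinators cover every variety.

Delta and Echo and Gala together: Delta ∪ Echo ∪ Gala = {Q0, Q1, Q2, Q3, Q4, Q5, Q6, Q7, Q8, Q9} — every variety is covered.
Only Delta contains Q7, so Delta is forced; the remaining 5 varieties need at least 2 more pollinators (each remaining pollinator adds at most 3) — so at least 3 pollinators are needed, and 3 is optimal.

3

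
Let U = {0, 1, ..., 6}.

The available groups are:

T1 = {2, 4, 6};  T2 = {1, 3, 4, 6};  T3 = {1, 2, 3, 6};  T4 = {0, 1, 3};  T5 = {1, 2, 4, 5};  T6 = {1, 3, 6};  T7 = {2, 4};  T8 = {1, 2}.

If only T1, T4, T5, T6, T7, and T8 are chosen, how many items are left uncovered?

0

Union of T1, T4, T5, T6, T7, T8 = {0, 1, 2, 3, 4, 5, 6} — that's every item, so 0 are uncovered.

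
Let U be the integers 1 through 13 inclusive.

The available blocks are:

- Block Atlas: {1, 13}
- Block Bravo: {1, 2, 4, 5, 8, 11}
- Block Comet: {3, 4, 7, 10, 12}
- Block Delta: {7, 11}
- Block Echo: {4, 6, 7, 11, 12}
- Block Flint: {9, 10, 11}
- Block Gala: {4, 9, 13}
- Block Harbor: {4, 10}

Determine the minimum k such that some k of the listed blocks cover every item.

4

Take {Bravo, Comet, Echo, Gala}. Their union is {1, 2, 3, 4, 5, 6, 7, 8, 9, 10, 11, 12, 13}, which is all 13 items.
No 3 of the 8 blocks cover everything (all 56 combinations miss at least one item), so 4 is optimal.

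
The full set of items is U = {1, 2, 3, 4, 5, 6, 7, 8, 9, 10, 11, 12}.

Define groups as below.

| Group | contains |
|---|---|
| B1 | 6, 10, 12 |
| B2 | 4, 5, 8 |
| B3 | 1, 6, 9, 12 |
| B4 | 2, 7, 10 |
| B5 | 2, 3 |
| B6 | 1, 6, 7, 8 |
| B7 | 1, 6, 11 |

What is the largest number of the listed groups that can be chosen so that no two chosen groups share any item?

3

B2, B5, B7 are pairwise disjoint (B2={4,5,8}; B5={2,3}; B7={1,6,11}).
Every remaining group overlaps one of these, and no 4 of the listed groups are pairwise disjoint, so 3 is the maximum.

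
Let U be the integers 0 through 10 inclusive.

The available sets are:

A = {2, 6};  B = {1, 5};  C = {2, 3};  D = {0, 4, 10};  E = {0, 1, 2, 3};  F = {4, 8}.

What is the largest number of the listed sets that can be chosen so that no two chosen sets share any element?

A, B, D are pairwise disjoint (A={2,6}; B={1,5}; D={0,4,10}).
Every remaining set overlaps one of these, and no 4 of the listed sets are pairwise disjoint, so 3 is the maximum.

3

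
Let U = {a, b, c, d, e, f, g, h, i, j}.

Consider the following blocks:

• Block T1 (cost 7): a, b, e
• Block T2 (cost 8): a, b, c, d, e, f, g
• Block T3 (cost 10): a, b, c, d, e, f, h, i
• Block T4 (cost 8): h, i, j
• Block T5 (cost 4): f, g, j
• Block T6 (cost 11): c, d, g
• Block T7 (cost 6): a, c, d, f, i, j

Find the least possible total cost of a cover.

14

T3, T5 together cover every item (T3 ∪ T5 = {a, b, c, d, e, f, g, h, i, j}); total cost 10 + 4 = 14.
The greedy pick T7, T2, T4 costs 22; no covering selection beats 14.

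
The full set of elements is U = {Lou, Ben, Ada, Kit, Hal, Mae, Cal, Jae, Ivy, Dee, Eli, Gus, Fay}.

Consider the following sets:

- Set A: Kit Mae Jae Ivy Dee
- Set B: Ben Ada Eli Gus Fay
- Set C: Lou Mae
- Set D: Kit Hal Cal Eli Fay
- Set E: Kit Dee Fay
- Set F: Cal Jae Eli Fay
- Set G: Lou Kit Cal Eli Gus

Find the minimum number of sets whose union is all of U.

4

A, B, C, and D cover everything between them: the union {Lou, Ben, Ada, Kit, Hal, Mae, Cal, Jae, Ivy, Dee, Eli, Gus, Fay} is all of U.
No 3 of the 7 sets cover everything (all 35 combinations miss at least one element), so 4 is optimal.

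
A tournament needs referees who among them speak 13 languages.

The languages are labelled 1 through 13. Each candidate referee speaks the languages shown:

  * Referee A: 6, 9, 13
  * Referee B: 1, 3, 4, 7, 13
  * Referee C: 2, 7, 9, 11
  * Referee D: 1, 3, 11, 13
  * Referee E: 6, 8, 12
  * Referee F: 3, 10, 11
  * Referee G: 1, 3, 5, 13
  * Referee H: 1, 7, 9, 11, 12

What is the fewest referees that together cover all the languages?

Take {B, C, E, F, G}. Their union is {1, 2, 3, 4, 5, 6, 7, 8, 9, 10, 11, 12, 13}, which is all 13 languages.
No 4 of the 8 referees cover everything (all 70 combinations miss at least one language), so 5 is optimal.

5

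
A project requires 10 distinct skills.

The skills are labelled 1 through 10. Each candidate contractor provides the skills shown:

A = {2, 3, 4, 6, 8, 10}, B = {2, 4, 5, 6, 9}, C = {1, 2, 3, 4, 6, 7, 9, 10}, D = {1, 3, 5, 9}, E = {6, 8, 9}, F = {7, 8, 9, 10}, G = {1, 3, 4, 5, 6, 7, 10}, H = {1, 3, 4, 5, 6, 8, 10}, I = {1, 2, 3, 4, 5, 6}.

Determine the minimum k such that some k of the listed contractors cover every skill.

C and H together: C ∪ H = {1, 2, 3, 4, 5, 6, 7, 8, 9, 10} — every skill is covered.
No single contractor has all 10 skills (the largest, C, has 8), so 2 is optimal.

2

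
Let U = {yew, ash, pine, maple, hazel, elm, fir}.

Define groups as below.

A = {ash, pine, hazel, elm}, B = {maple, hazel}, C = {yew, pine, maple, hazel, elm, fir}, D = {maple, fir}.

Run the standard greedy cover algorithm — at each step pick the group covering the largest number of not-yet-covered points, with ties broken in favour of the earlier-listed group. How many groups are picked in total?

2

Greedy: pick C (covers 6 new) → pick A (covers 1 new). Total picks: 2.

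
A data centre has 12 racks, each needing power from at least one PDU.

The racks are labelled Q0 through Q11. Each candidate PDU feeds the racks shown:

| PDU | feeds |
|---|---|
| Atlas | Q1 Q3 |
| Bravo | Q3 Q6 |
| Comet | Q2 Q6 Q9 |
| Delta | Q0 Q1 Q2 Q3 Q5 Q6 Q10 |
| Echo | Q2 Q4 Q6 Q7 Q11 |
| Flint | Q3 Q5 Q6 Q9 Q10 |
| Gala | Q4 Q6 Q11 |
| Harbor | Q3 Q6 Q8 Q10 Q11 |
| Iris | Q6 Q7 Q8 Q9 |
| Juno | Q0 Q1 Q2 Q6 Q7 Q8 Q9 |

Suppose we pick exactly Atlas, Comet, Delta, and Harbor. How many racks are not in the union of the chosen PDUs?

2

Union of Atlas, Comet, Delta, Harbor = {Q0, Q1, Q2, Q3, Q5, Q6, Q8, Q9, Q10, Q11}.
Not covered: Q4, Q7 — 2 racks.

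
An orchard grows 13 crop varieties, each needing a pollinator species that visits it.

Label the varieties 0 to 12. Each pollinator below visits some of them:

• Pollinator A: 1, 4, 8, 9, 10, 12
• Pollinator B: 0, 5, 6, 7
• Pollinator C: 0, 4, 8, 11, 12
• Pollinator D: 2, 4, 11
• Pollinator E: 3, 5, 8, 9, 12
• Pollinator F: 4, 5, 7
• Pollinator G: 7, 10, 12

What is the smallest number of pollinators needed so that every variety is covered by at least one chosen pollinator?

4

Take {A, B, D, E}. Their union is {0, 1, 2, 3, 4, 5, 6, 7, 8, 9, 10, 11, 12}, which is all 13 varieties.
Only E contains 3, so E is forced; the remaining 8 varieties need at least 3 more pollinators (each remaining pollinator adds at most 3) — so at least 4 pollinators are needed, and 4 is optimal.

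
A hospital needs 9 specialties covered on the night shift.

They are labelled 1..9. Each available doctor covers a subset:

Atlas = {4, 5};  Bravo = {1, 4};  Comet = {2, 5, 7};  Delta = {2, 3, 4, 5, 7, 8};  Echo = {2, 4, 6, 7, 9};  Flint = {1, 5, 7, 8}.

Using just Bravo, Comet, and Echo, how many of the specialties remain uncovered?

Union of Bravo, Comet, Echo = {1, 2, 4, 5, 6, 7, 9}.
Not covered: 3, 8 — 2 specialties.

2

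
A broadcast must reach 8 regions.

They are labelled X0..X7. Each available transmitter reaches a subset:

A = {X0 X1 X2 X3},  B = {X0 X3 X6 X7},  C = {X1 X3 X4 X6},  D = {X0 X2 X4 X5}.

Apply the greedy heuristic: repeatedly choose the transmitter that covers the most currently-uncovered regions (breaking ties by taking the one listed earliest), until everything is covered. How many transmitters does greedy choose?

3

Greedy: pick A (covers 4 new) → pick B (covers 2 new) → pick D (covers 2 new). Total picks: 3.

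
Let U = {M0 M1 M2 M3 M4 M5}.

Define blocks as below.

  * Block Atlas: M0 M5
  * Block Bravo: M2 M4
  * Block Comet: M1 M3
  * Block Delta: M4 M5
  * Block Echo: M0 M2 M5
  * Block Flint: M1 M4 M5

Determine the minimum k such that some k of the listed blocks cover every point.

Comet and Echo and Flint together: Comet ∪ Echo ∪ Flint = {M0, M1, M2, M3, M4, M5} — every point is covered.
Only Comet contains M3, so Comet is forced; the remaining 4 points need at least 2 more blocks (each remaining block adds at most 3) — so at least 3 blocks are needed, and 3 is optimal.

3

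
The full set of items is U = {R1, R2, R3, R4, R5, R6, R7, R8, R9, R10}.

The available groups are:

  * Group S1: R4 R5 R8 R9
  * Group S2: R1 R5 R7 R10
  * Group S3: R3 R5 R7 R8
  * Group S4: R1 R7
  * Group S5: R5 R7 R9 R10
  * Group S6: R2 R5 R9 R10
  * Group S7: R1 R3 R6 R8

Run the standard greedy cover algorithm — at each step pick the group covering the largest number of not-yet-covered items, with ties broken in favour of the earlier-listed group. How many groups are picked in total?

4

Greedy: pick S1 (covers 4 new) → pick S2 (covers 3 new) → pick S7 (covers 2 new) → pick S6 (covers 1 new). Total picks: 4.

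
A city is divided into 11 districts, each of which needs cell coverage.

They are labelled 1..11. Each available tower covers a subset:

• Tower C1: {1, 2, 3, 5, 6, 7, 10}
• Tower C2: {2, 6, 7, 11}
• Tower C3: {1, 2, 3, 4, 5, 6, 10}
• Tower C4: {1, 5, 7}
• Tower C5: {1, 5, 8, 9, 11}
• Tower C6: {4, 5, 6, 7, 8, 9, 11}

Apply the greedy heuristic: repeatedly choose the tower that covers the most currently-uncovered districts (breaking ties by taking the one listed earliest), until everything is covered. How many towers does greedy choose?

Greedy: pick C1 (covers 7 new) → pick C6 (covers 4 new). Total picks: 2.

2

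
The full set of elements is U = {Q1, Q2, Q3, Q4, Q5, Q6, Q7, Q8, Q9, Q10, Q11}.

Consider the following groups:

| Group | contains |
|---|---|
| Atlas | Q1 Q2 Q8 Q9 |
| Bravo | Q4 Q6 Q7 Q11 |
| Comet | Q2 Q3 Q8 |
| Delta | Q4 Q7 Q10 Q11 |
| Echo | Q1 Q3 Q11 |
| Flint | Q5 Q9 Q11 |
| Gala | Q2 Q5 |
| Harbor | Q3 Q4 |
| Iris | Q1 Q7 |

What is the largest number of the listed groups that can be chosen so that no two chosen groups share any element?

3

Comet, Flint, Iris are pairwise disjoint (Comet={Q2,Q3,Q8}; Flint={Q5,Q9,Q11}; Iris={Q1,Q7}).
Every remaining group overlaps one of these, and no 4 of the listed groups are pairwise disjoint, so 3 is the maximum.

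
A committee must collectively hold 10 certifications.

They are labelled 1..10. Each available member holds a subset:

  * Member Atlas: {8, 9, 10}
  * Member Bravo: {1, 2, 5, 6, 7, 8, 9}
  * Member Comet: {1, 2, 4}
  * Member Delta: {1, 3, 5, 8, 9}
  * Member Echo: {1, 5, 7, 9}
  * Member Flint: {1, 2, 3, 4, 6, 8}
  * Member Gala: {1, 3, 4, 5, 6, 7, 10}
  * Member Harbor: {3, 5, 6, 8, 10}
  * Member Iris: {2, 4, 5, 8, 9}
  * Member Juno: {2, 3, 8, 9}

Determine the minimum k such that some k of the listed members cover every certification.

2

Bravo and Gala together: Bravo ∪ Gala = {1, 2, 3, 4, 5, 6, 7, 8, 9, 10} — every certification is covered.
No single member has all 10 certifications (the largest, Bravo, has 7), so 2 is optimal.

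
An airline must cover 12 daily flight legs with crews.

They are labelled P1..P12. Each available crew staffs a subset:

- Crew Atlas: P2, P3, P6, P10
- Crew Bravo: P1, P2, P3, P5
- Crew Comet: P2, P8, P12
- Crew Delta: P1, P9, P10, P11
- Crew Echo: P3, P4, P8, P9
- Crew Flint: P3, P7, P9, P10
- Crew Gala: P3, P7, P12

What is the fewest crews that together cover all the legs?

Atlas and Bravo and Delta and Echo and Gala together: Atlas ∪ Bravo ∪ Delta ∪ Echo ∪ Gala = {P1, P2, P3, P4, P5, P6, P7, P8, P9, P10, P11, P12} — every leg is covered.
No 4 of the 7 crews cover everything (all 35 combinations miss at least one leg), so 5 is optimal.

5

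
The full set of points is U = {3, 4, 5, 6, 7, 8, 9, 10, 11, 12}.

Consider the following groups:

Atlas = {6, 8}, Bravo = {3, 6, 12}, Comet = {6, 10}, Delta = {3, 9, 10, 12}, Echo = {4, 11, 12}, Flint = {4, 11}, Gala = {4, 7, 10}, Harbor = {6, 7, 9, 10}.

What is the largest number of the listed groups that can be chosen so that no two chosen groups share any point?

Atlas, Delta, Flint are pairwise disjoint (Atlas={6,8}; Delta={3,9,10,12}; Flint={4,11}).
Every remaining group overlaps one of these, and no 4 of the listed groups are pairwise disjoint, so 3 is the maximum.

3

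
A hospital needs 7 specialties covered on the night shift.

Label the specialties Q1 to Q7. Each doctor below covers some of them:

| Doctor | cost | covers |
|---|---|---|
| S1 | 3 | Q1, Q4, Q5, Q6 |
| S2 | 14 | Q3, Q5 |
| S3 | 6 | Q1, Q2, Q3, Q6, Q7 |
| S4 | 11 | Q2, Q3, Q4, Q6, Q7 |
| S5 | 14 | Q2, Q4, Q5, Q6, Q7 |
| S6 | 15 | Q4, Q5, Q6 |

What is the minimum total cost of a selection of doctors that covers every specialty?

9

S1, S3 together cover every specialty (S1 ∪ S3 = {Q1, Q2, Q3, Q4, Q5, Q6, Q7}); total cost 3 + 6 = 9.
No covering selection has total cost below 9.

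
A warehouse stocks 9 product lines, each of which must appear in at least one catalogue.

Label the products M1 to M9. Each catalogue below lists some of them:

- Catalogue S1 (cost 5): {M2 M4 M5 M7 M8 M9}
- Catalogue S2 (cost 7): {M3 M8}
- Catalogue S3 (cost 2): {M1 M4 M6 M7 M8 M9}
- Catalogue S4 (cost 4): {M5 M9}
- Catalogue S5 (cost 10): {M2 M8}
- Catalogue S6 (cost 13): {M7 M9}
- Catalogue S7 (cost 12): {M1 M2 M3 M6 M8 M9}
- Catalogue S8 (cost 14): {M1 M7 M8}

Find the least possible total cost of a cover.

S1, S2, S3 together cover every product (S1 ∪ S2 ∪ S3 = {M1, M2, M3, M4, M5, M6, M7, M8, M9}); total cost 5 + 7 + 2 = 14.
No covering selection has total cost below 14.

14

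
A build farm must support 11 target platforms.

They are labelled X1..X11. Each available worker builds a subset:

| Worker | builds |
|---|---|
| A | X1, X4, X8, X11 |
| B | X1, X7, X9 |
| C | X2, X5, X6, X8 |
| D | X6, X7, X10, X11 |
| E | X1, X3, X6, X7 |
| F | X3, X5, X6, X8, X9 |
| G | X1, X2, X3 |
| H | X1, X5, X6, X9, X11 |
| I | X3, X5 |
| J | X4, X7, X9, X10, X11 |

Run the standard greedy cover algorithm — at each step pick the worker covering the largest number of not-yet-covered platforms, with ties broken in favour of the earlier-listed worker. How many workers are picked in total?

3

Greedy: pick F (covers 5 new) → pick J (covers 4 new) → pick G (covers 2 new). Total picks: 3.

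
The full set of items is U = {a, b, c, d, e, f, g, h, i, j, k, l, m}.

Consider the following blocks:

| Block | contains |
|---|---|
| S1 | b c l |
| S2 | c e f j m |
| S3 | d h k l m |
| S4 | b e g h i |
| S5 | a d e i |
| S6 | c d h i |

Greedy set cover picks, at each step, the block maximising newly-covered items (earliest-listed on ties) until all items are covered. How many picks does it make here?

4

Greedy: pick S2 (covers 5 new) → pick S3 (covers 4 new) → pick S4 (covers 3 new) → pick S5 (covers 1 new). Total picks: 4.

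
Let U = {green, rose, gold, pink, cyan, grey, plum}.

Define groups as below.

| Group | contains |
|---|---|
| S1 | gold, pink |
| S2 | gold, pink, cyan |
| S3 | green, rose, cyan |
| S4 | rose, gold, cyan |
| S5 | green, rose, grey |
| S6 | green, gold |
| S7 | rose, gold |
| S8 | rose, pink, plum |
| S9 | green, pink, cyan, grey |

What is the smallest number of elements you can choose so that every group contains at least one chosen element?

H = {green, rose, pink} meets every group (each contains at least one member of H), and |H| = 3.
No choice of 2 elements meets every group, so 3 is the minimum.

3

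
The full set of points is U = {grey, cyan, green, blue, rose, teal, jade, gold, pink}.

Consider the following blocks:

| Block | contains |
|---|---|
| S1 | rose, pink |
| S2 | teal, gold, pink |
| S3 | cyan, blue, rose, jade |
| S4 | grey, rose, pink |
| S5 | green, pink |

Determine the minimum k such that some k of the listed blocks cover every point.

4

Take {S2, S3, S4, S5}. Their union is {grey, cyan, green, blue, rose, teal, jade, gold, pink}, which is all 9 points.
No 3 of the 5 blocks cover everything (all 10 combinations miss at least one point), so 4 is optimal.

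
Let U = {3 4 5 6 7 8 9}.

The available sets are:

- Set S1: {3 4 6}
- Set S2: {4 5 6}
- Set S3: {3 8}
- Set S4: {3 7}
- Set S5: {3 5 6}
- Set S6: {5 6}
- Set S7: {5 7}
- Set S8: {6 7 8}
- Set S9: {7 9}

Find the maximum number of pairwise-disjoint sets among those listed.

3

S3, S6, S9 are pairwise disjoint (S3={3,8}; S6={5,6}; S9={7,9}).
Every remaining set overlaps one of these, and no 4 of the listed sets are pairwise disjoint, so 3 is the maximum.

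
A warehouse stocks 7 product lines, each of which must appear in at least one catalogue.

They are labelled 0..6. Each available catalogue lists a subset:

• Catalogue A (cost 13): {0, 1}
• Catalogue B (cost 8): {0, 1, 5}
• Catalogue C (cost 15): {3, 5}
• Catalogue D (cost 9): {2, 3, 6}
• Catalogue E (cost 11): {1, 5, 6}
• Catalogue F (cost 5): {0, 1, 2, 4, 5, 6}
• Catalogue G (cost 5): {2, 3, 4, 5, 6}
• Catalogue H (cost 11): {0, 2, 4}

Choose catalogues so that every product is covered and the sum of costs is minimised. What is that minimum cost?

F, G together cover every product (F ∪ G = {0, 1, 2, 3, 4, 5, 6}); total cost 5 + 5 = 10.
No covering selection has total cost below 10.

10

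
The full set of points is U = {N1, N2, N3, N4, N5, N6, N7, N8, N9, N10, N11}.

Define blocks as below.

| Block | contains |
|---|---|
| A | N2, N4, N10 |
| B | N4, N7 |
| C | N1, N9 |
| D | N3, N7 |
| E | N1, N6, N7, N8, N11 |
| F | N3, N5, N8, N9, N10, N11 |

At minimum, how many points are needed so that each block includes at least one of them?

3

Take H = {N4, N7, N9}. Each listed block contains at least one of these, so H is a hitting set of size 3.
The blocks A, C, D are pairwise disjoint, so any hitting set needs a separate point for each — at least 3. Hence 3 is optimal.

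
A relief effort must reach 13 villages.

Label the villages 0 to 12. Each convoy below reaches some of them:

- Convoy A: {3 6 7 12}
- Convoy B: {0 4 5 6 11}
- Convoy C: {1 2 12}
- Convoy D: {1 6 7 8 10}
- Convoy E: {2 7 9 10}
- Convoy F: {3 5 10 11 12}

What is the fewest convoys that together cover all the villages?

Take {A, B, D, E}. Their union is {0, 1, 2, 3, 4, 5, 6, 7, 8, 9, 10, 11, 12}, which is all 13 villages.
No 3 of the 6 convoys cover everything (all 20 combinations miss at least one village), so 4 is optimal.

4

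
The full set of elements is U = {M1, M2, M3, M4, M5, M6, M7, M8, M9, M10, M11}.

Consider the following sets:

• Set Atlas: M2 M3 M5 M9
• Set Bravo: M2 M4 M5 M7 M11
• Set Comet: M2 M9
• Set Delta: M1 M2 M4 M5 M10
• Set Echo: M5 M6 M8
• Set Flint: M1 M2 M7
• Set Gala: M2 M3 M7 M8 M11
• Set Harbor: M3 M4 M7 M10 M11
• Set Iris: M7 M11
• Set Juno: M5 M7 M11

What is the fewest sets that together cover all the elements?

4

Atlas and Delta and Echo and Harbor together: Atlas ∪ Delta ∪ Echo ∪ Harbor = {M1, M2, M3, M4, M5, M6, M7, M8, M9, M10, M11} — every element is covered.
No 3 of the 10 sets cover everything (all 120 combinations miss at least one element), so 4 is optimal.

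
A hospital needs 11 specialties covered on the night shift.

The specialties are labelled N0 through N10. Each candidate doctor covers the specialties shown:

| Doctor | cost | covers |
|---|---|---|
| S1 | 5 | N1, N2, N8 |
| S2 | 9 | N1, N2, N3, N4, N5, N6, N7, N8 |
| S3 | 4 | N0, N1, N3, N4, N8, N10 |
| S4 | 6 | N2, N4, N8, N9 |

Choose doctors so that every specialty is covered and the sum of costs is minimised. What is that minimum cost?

S2, S3, S4 together cover every specialty (S2 ∪ S3 ∪ S4 = {N0, N1, N2, N3, N4, N5, N6, N7, N8, N9, N10}); total cost 9 + 4 + 6 = 19.
No covering selection has total cost below 19.

19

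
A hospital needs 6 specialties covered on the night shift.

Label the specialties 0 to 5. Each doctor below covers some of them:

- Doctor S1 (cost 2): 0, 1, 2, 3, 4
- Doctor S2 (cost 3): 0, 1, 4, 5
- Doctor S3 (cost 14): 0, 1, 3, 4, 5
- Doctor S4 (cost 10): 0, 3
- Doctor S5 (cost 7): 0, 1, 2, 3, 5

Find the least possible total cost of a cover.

S1, S2 together cover every specialty (S1 ∪ S2 = {0, 1, 2, 3, 4, 5}); total cost 2 + 3 = 5.
No covering selection has total cost below 5.

5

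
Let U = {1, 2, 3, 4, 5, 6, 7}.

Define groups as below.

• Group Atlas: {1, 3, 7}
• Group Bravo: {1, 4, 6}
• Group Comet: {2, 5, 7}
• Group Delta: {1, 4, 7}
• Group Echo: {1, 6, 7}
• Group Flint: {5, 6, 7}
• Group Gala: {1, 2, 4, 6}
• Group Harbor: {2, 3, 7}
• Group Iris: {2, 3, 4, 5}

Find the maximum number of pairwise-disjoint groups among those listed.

2

Echo, Iris are pairwise disjoint (Echo={1,6,7}; Iris={2,3,4,5}).
Every remaining group overlaps one of these, and no 3 of the listed groups are pairwise disjoint, so 2 is the maximum.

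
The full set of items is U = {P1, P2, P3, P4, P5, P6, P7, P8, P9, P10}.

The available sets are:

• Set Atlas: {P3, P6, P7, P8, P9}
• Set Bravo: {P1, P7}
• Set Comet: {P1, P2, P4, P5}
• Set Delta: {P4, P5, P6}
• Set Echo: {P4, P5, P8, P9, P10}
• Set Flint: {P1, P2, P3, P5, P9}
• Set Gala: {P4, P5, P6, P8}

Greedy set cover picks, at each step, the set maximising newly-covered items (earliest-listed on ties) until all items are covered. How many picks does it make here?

Greedy: pick Atlas (covers 5 new) → pick Comet (covers 4 new) → pick Echo (covers 1 new). Total picks: 3.

3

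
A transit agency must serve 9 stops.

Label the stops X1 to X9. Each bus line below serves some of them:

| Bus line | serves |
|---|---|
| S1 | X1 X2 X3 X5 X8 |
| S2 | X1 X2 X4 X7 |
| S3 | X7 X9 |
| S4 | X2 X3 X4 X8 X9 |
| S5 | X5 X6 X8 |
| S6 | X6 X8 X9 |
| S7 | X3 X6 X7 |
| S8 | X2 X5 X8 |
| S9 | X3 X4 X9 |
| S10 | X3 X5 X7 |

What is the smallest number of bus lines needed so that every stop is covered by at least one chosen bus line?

3

S1 and S2 and S6 together: S1 ∪ S2 ∪ S6 = {X1, X2, X3, X4, X5, X6, X7, X8, X9} — every stop is covered.
No 2 of the 10 bus lines cover everything (all 45 combinations miss at least one stop), so 3 is optimal.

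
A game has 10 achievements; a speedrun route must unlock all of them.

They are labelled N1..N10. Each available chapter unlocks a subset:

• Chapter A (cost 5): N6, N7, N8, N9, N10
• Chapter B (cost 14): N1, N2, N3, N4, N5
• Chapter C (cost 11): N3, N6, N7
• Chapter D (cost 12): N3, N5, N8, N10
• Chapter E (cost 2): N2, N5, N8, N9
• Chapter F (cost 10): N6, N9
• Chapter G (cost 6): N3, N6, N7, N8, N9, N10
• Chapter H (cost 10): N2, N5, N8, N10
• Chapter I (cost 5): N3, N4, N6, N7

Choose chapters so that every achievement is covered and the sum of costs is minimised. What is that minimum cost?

19

A, B together cover every achievement (A ∪ B = {N1, N2, N3, N4, N5, N6, N7, N8, N9, N10}); total cost 5 + 14 = 19.
The greedy pick E, I, A, B costs 26; no covering selection beats 19.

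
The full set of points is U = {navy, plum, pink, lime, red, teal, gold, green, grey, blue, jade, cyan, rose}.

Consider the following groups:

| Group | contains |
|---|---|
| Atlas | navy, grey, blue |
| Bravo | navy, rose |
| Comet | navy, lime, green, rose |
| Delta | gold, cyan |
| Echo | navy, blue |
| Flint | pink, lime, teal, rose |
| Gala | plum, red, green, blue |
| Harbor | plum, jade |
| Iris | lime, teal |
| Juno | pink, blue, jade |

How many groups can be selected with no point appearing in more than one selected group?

4

Atlas, Delta, Harbor, Iris are pairwise disjoint (Atlas={navy,grey,blue}; Delta={gold,cyan}; Harbor={plum,jade}; Iris={lime,teal}).
Every remaining group overlaps one of these, and no 5 of the listed groups are pairwise disjoint, so 4 is the maximum.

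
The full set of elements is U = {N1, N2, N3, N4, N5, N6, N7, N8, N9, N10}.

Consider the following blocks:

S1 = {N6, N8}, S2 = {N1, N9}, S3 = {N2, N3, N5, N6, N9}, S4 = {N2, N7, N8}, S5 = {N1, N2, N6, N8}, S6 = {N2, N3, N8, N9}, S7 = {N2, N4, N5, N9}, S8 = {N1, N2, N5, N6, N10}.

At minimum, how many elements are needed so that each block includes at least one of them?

H = {N1, N2, N8} meets every block (each contains at least one member of H), and |H| = 3.
No choice of 2 elements meets every block, so 3 is the minimum.

3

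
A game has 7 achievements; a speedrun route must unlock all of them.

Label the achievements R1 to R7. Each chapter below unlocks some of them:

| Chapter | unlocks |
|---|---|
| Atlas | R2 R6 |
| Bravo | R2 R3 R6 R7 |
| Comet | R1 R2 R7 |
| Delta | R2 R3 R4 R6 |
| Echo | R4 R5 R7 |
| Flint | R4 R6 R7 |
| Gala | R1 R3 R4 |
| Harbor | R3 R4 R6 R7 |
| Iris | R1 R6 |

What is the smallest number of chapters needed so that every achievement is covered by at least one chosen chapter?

Bravo and Echo and Gala together: Bravo ∪ Echo ∪ Gala = {R1, R2, R3, R4, R5, R6, R7} — every achievement is covered.
Only Echo contains R5, so Echo is forced; the remaining 4 achievements need at least 2 more chapters (each remaining chapter adds at most 3) — so at least 3 chapters are needed, and 3 is optimal.

3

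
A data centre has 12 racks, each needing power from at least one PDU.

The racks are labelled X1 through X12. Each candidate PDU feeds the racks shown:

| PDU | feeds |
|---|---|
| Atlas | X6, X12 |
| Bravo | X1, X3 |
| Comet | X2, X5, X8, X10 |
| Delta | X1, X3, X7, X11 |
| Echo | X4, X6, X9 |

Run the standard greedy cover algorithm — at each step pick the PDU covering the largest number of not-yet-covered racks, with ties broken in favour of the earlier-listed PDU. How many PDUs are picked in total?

4

Greedy: pick Comet (covers 4 new) → pick Delta (covers 4 new) → pick Echo (covers 3 new) → pick Atlas (covers 1 new). Total picks: 4.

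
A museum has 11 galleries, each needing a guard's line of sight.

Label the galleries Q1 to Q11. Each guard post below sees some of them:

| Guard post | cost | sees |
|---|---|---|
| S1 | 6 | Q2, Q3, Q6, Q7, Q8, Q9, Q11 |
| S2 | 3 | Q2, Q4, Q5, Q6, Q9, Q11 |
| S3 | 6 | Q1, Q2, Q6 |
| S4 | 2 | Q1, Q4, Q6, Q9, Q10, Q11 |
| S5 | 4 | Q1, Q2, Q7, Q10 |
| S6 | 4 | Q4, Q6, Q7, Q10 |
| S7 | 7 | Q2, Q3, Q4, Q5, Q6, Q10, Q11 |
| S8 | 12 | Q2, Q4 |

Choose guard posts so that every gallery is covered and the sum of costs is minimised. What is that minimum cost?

S1, S2, S4 together cover every gallery (S1 ∪ S2 ∪ S4 = {Q1, Q2, Q3, Q4, Q5, Q6, Q7, Q8, Q9, Q10, Q11}); total cost 6 + 3 + 2 = 11.
No covering selection has total cost below 11.

11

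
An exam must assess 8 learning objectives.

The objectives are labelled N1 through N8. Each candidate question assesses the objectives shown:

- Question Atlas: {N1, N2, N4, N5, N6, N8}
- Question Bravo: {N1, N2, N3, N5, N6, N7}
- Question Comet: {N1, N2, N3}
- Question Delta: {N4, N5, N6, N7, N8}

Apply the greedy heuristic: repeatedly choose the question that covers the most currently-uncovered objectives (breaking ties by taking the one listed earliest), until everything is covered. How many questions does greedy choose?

Greedy: pick Atlas (covers 6 new) → pick Bravo (covers 2 new). Total picks: 2.

2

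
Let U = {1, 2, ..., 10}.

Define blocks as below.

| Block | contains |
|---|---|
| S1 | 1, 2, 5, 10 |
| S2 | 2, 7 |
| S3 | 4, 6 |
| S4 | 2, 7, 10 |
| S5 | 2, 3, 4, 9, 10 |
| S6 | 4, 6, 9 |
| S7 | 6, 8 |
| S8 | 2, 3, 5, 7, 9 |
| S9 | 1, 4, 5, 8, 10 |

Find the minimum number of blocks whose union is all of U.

3

S6, S8, and S9 cover everything between them: the union {1, 2, 3, 4, 5, 6, 7, 8, 9, 10} is all of U.
No 2 of the 9 blocks cover everything (all 36 combinations miss at least one element), so 3 is optimal.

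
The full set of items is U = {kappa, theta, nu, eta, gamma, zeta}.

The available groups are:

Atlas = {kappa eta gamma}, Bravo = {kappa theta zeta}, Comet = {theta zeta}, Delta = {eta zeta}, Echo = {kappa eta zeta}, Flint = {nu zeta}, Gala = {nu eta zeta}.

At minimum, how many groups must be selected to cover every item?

3

Atlas and Bravo and Gala together: Atlas ∪ Bravo ∪ Gala = {kappa, theta, nu, eta, gamma, zeta} — every item is covered.
Only Atlas contains gamma, so Atlas is forced; the remaining 3 items need at least 2 more groups (each remaining group adds at most 2) — so at least 3 groups are needed, and 3 is optimal.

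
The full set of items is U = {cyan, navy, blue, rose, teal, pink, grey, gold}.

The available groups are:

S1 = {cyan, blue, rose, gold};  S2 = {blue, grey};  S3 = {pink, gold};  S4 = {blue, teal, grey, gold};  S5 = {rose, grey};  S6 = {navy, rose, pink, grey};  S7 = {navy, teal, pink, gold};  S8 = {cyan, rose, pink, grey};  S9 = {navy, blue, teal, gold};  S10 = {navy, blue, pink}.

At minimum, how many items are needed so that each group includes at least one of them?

3

The 3 items {blue, rose, pink} hit every group.
No choice of 2 items meets every group, so 3 is the minimum.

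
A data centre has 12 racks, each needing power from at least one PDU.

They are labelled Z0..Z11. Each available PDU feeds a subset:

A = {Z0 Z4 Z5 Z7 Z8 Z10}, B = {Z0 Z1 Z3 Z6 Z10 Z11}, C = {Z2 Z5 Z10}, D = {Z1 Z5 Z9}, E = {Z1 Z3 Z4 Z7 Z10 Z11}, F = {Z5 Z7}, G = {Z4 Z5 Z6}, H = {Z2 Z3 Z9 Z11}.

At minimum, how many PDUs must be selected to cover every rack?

3

A and B and H together: A ∪ B ∪ H = {Z0, Z1, Z2, Z3, Z4, Z5, Z6, Z7, Z8, Z9, Z10, Z11} — every rack is covered.
Only A contains Z8, so A is forced; the remaining 6 racks need at least 2 more PDUs (each remaining PDU adds at most 4) — so at least 3 PDUs are needed, and 3 is optimal.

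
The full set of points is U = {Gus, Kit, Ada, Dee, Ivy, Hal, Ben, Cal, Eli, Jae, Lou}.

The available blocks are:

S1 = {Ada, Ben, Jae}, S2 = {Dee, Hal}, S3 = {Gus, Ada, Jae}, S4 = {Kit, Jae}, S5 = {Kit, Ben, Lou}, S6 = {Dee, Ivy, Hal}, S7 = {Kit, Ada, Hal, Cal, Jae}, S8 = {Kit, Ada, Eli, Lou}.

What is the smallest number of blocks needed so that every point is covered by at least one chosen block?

S3 and S5 and S6 and S7 and S8 together: S3 ∪ S5 ∪ S6 ∪ S7 ∪ S8 = {Gus, Kit, Ada, Dee, Ivy, Hal, Ben, Cal, Eli, Jae, Lou} — every point is covered.
No 4 of the 8 blocks cover everything (all 70 combinations miss at least one point), so 5 is optimal.

5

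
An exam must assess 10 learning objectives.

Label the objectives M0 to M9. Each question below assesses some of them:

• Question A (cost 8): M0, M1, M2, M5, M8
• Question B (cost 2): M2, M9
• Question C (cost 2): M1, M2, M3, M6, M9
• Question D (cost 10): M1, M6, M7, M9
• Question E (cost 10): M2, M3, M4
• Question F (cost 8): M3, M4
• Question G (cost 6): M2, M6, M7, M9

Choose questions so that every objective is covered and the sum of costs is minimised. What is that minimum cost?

22

A, F, G together cover every objective (A ∪ F ∪ G = {M0, M1, M2, M3, M4, M5, M6, M7, M8, M9}); total cost 8 + 8 + 6 = 22.
The greedy pick C, A, G, F costs 24; no covering selection beats 22.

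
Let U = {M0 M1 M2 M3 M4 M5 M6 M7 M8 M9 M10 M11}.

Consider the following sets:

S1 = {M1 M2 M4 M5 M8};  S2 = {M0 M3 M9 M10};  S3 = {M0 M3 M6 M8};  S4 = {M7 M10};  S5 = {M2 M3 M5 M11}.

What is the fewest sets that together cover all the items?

5

S1, S2, S3, S4, and S5 cover everything between them: the union {M0, M1, M2, M3, M4, M5, M6, M7, M8, M9, M10, M11} is all of U.
No 4 of the 5 sets cover everything (all 5 combinations miss at least one item), so 5 is optimal.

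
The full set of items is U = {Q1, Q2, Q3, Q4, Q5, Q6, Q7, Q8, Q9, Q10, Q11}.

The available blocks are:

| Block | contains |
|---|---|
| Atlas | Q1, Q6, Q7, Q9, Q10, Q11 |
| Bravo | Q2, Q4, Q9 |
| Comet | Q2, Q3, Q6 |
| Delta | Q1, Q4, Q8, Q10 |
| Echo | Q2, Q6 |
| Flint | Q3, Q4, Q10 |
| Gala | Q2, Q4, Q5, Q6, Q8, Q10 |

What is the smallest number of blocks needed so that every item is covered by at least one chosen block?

Take {Atlas, Comet, Gala}. Their union is {Q1, Q2, Q3, Q4, Q5, Q6, Q7, Q8, Q9, Q10, Q11}, which is all 11 items.
Only Gala contains Q5, so Gala is forced; the remaining 5 items need at least 2 more blocks (each remaining block adds at most 4) — so at least 3 blocks are needed, and 3 is optimal.

3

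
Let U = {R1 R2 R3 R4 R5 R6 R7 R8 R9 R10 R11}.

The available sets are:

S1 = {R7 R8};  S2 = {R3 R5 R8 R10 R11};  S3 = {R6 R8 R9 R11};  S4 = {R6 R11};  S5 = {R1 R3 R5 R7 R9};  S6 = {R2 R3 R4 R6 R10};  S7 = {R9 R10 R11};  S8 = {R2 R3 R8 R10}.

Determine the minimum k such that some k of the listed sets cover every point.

3

S2, S5, and S6 cover everything between them: the union {R1, R2, R3, R4, R5, R6, R7, R8, R9, R10, R11} is all of U.
Each set has at most 5 points, and 2·5 = 10 < 11 — so at least 3 sets are needed, and 3 is optimal.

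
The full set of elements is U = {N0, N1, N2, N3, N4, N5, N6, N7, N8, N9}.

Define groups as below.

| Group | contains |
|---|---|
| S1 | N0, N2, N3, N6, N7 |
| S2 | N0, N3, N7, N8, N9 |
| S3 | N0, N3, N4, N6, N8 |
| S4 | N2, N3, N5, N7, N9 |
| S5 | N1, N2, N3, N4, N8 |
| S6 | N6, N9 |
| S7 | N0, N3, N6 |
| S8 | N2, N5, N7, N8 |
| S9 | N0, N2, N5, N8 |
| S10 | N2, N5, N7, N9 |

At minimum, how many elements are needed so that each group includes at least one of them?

3

The 3 elements {N3, N8, N9} hit every group.
No choice of 2 elements meets every group, so 3 is the minimum.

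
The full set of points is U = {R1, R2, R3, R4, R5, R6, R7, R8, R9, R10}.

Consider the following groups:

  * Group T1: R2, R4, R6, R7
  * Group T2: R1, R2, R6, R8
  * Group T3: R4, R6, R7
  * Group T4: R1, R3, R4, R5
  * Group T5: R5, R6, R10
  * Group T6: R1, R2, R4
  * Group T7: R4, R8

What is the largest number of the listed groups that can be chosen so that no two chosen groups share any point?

T5, T7 are pairwise disjoint (T5={R5,R6,R10}; T7={R4,R8}).
Every remaining group overlaps one of these, and no 3 of the listed groups are pairwise disjoint, so 2 is the maximum.

2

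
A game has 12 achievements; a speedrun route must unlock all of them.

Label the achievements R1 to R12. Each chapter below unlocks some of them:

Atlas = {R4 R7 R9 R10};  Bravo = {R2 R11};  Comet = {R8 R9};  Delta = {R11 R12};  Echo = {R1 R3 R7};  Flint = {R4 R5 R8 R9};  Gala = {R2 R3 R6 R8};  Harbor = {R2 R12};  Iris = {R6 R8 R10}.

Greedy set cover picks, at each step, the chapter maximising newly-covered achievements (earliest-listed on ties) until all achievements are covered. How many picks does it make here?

Greedy: pick Atlas (covers 4 new) → pick Gala (covers 4 new) → pick Delta (covers 2 new) → pick Echo (covers 1 new) → pick Flint (covers 1 new). Total picks: 5.

5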